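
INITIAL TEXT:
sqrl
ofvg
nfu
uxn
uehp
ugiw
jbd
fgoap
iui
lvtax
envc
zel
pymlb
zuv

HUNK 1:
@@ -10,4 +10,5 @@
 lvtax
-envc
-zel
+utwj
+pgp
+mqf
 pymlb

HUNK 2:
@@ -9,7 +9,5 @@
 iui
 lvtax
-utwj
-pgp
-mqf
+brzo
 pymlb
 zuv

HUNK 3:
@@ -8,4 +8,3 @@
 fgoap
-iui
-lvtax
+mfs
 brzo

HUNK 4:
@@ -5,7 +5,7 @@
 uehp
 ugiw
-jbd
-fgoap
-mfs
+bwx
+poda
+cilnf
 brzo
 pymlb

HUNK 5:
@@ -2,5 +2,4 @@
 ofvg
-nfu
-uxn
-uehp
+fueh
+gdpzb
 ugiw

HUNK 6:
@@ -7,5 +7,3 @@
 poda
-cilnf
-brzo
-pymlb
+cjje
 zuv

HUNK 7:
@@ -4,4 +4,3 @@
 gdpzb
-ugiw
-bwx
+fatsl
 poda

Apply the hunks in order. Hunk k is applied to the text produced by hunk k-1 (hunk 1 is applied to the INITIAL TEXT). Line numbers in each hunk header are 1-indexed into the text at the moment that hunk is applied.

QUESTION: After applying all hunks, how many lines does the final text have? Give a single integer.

Hunk 1: at line 10 remove [envc,zel] add [utwj,pgp,mqf] -> 15 lines: sqrl ofvg nfu uxn uehp ugiw jbd fgoap iui lvtax utwj pgp mqf pymlb zuv
Hunk 2: at line 9 remove [utwj,pgp,mqf] add [brzo] -> 13 lines: sqrl ofvg nfu uxn uehp ugiw jbd fgoap iui lvtax brzo pymlb zuv
Hunk 3: at line 8 remove [iui,lvtax] add [mfs] -> 12 lines: sqrl ofvg nfu uxn uehp ugiw jbd fgoap mfs brzo pymlb zuv
Hunk 4: at line 5 remove [jbd,fgoap,mfs] add [bwx,poda,cilnf] -> 12 lines: sqrl ofvg nfu uxn uehp ugiw bwx poda cilnf brzo pymlb zuv
Hunk 5: at line 2 remove [nfu,uxn,uehp] add [fueh,gdpzb] -> 11 lines: sqrl ofvg fueh gdpzb ugiw bwx poda cilnf brzo pymlb zuv
Hunk 6: at line 7 remove [cilnf,brzo,pymlb] add [cjje] -> 9 lines: sqrl ofvg fueh gdpzb ugiw bwx poda cjje zuv
Hunk 7: at line 4 remove [ugiw,bwx] add [fatsl] -> 8 lines: sqrl ofvg fueh gdpzb fatsl poda cjje zuv
Final line count: 8

Answer: 8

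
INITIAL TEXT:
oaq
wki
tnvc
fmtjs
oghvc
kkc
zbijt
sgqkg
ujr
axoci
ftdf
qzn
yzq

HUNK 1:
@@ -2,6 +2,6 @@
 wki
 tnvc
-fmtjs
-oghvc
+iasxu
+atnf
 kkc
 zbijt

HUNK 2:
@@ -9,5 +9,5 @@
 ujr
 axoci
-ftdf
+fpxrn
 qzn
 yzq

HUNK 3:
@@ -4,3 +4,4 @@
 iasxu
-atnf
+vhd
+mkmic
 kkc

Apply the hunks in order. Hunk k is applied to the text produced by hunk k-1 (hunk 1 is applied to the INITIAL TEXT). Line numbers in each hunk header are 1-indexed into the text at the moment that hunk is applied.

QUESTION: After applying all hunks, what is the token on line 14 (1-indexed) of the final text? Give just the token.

Hunk 1: at line 2 remove [fmtjs,oghvc] add [iasxu,atnf] -> 13 lines: oaq wki tnvc iasxu atnf kkc zbijt sgqkg ujr axoci ftdf qzn yzq
Hunk 2: at line 9 remove [ftdf] add [fpxrn] -> 13 lines: oaq wki tnvc iasxu atnf kkc zbijt sgqkg ujr axoci fpxrn qzn yzq
Hunk 3: at line 4 remove [atnf] add [vhd,mkmic] -> 14 lines: oaq wki tnvc iasxu vhd mkmic kkc zbijt sgqkg ujr axoci fpxrn qzn yzq
Final line 14: yzq

Answer: yzq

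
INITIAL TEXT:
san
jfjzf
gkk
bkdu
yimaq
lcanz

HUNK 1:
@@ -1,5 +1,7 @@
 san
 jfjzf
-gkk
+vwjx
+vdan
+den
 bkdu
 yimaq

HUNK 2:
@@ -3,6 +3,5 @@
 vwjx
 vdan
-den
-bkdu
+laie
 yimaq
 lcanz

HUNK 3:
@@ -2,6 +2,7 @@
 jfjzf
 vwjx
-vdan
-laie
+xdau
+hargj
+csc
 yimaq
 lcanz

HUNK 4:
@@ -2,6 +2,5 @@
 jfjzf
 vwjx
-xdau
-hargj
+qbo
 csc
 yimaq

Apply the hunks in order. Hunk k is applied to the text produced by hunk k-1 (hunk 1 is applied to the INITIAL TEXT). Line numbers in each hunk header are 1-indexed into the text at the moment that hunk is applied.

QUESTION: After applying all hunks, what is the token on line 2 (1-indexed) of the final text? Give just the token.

Answer: jfjzf

Derivation:
Hunk 1: at line 1 remove [gkk] add [vwjx,vdan,den] -> 8 lines: san jfjzf vwjx vdan den bkdu yimaq lcanz
Hunk 2: at line 3 remove [den,bkdu] add [laie] -> 7 lines: san jfjzf vwjx vdan laie yimaq lcanz
Hunk 3: at line 2 remove [vdan,laie] add [xdau,hargj,csc] -> 8 lines: san jfjzf vwjx xdau hargj csc yimaq lcanz
Hunk 4: at line 2 remove [xdau,hargj] add [qbo] -> 7 lines: san jfjzf vwjx qbo csc yimaq lcanz
Final line 2: jfjzf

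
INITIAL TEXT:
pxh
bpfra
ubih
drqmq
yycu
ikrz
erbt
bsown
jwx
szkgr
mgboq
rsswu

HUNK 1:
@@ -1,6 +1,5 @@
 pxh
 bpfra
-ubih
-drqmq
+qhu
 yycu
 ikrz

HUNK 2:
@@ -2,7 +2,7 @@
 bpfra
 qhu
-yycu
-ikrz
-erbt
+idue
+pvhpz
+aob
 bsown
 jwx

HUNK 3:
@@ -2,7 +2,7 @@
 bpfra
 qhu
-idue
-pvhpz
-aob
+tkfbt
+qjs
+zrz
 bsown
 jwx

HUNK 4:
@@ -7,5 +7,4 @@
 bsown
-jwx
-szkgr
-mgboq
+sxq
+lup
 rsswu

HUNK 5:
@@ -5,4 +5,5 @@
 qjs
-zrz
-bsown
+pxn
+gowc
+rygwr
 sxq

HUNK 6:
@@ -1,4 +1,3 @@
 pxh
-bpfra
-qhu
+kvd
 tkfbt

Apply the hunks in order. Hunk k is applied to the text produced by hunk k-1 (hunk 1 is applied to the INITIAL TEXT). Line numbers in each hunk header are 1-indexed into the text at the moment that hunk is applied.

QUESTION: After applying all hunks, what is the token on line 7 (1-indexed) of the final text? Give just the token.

Answer: rygwr

Derivation:
Hunk 1: at line 1 remove [ubih,drqmq] add [qhu] -> 11 lines: pxh bpfra qhu yycu ikrz erbt bsown jwx szkgr mgboq rsswu
Hunk 2: at line 2 remove [yycu,ikrz,erbt] add [idue,pvhpz,aob] -> 11 lines: pxh bpfra qhu idue pvhpz aob bsown jwx szkgr mgboq rsswu
Hunk 3: at line 2 remove [idue,pvhpz,aob] add [tkfbt,qjs,zrz] -> 11 lines: pxh bpfra qhu tkfbt qjs zrz bsown jwx szkgr mgboq rsswu
Hunk 4: at line 7 remove [jwx,szkgr,mgboq] add [sxq,lup] -> 10 lines: pxh bpfra qhu tkfbt qjs zrz bsown sxq lup rsswu
Hunk 5: at line 5 remove [zrz,bsown] add [pxn,gowc,rygwr] -> 11 lines: pxh bpfra qhu tkfbt qjs pxn gowc rygwr sxq lup rsswu
Hunk 6: at line 1 remove [bpfra,qhu] add [kvd] -> 10 lines: pxh kvd tkfbt qjs pxn gowc rygwr sxq lup rsswu
Final line 7: rygwr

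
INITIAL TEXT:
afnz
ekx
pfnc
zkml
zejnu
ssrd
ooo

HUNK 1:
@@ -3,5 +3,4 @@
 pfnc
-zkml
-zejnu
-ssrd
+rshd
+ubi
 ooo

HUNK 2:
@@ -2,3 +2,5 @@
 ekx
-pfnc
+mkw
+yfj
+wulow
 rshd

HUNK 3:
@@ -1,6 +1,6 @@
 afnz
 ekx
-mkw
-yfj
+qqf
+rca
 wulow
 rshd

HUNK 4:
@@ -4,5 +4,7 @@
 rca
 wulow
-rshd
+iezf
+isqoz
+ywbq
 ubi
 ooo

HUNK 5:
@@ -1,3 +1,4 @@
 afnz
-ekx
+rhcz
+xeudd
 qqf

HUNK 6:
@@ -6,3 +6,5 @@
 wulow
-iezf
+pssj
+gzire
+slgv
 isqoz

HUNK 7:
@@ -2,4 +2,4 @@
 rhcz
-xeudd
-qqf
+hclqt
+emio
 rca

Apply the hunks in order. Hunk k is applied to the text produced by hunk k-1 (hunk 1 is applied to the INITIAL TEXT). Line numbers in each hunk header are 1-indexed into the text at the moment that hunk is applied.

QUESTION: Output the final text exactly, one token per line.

Hunk 1: at line 3 remove [zkml,zejnu,ssrd] add [rshd,ubi] -> 6 lines: afnz ekx pfnc rshd ubi ooo
Hunk 2: at line 2 remove [pfnc] add [mkw,yfj,wulow] -> 8 lines: afnz ekx mkw yfj wulow rshd ubi ooo
Hunk 3: at line 1 remove [mkw,yfj] add [qqf,rca] -> 8 lines: afnz ekx qqf rca wulow rshd ubi ooo
Hunk 4: at line 4 remove [rshd] add [iezf,isqoz,ywbq] -> 10 lines: afnz ekx qqf rca wulow iezf isqoz ywbq ubi ooo
Hunk 5: at line 1 remove [ekx] add [rhcz,xeudd] -> 11 lines: afnz rhcz xeudd qqf rca wulow iezf isqoz ywbq ubi ooo
Hunk 6: at line 6 remove [iezf] add [pssj,gzire,slgv] -> 13 lines: afnz rhcz xeudd qqf rca wulow pssj gzire slgv isqoz ywbq ubi ooo
Hunk 7: at line 2 remove [xeudd,qqf] add [hclqt,emio] -> 13 lines: afnz rhcz hclqt emio rca wulow pssj gzire slgv isqoz ywbq ubi ooo

Answer: afnz
rhcz
hclqt
emio
rca
wulow
pssj
gzire
slgv
isqoz
ywbq
ubi
ooo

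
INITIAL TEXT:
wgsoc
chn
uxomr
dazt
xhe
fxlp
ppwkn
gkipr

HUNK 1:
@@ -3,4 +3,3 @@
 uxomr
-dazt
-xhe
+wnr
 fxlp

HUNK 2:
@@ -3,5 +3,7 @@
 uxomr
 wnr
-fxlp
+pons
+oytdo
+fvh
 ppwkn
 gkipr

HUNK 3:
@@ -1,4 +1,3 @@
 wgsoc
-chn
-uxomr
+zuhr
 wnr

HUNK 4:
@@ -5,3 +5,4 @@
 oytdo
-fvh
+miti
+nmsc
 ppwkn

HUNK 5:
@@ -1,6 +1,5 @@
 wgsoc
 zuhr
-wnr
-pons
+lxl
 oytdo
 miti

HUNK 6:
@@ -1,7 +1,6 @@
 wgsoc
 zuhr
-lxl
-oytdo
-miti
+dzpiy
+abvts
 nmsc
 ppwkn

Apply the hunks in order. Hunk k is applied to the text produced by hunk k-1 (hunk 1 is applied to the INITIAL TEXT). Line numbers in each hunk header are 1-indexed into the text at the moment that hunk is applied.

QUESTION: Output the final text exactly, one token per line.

Hunk 1: at line 3 remove [dazt,xhe] add [wnr] -> 7 lines: wgsoc chn uxomr wnr fxlp ppwkn gkipr
Hunk 2: at line 3 remove [fxlp] add [pons,oytdo,fvh] -> 9 lines: wgsoc chn uxomr wnr pons oytdo fvh ppwkn gkipr
Hunk 3: at line 1 remove [chn,uxomr] add [zuhr] -> 8 lines: wgsoc zuhr wnr pons oytdo fvh ppwkn gkipr
Hunk 4: at line 5 remove [fvh] add [miti,nmsc] -> 9 lines: wgsoc zuhr wnr pons oytdo miti nmsc ppwkn gkipr
Hunk 5: at line 1 remove [wnr,pons] add [lxl] -> 8 lines: wgsoc zuhr lxl oytdo miti nmsc ppwkn gkipr
Hunk 6: at line 1 remove [lxl,oytdo,miti] add [dzpiy,abvts] -> 7 lines: wgsoc zuhr dzpiy abvts nmsc ppwkn gkipr

Answer: wgsoc
zuhr
dzpiy
abvts
nmsc
ppwkn
gkipr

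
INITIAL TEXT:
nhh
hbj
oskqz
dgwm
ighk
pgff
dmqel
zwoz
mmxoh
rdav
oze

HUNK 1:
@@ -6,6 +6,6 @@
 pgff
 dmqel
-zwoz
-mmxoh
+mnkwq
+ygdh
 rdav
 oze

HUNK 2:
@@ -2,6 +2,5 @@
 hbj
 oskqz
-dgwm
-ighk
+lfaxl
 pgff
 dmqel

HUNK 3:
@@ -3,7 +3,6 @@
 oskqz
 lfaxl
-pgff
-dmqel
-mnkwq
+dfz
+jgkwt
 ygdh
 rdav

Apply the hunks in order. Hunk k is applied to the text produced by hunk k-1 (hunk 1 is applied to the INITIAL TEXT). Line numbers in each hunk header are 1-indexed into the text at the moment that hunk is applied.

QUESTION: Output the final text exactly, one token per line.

Answer: nhh
hbj
oskqz
lfaxl
dfz
jgkwt
ygdh
rdav
oze

Derivation:
Hunk 1: at line 6 remove [zwoz,mmxoh] add [mnkwq,ygdh] -> 11 lines: nhh hbj oskqz dgwm ighk pgff dmqel mnkwq ygdh rdav oze
Hunk 2: at line 2 remove [dgwm,ighk] add [lfaxl] -> 10 lines: nhh hbj oskqz lfaxl pgff dmqel mnkwq ygdh rdav oze
Hunk 3: at line 3 remove [pgff,dmqel,mnkwq] add [dfz,jgkwt] -> 9 lines: nhh hbj oskqz lfaxl dfz jgkwt ygdh rdav oze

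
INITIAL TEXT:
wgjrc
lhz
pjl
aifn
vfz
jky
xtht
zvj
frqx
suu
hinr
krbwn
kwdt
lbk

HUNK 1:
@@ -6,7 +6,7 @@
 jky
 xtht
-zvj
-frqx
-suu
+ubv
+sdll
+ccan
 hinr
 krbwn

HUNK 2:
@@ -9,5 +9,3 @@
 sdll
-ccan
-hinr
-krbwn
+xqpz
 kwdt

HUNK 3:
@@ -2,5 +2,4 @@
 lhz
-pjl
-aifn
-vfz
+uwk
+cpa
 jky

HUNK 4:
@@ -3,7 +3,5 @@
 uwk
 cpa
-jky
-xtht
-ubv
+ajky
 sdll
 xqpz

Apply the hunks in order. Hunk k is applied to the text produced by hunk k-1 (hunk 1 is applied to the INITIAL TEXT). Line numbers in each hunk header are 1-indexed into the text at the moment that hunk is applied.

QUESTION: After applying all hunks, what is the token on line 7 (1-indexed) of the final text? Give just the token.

Answer: xqpz

Derivation:
Hunk 1: at line 6 remove [zvj,frqx,suu] add [ubv,sdll,ccan] -> 14 lines: wgjrc lhz pjl aifn vfz jky xtht ubv sdll ccan hinr krbwn kwdt lbk
Hunk 2: at line 9 remove [ccan,hinr,krbwn] add [xqpz] -> 12 lines: wgjrc lhz pjl aifn vfz jky xtht ubv sdll xqpz kwdt lbk
Hunk 3: at line 2 remove [pjl,aifn,vfz] add [uwk,cpa] -> 11 lines: wgjrc lhz uwk cpa jky xtht ubv sdll xqpz kwdt lbk
Hunk 4: at line 3 remove [jky,xtht,ubv] add [ajky] -> 9 lines: wgjrc lhz uwk cpa ajky sdll xqpz kwdt lbk
Final line 7: xqpz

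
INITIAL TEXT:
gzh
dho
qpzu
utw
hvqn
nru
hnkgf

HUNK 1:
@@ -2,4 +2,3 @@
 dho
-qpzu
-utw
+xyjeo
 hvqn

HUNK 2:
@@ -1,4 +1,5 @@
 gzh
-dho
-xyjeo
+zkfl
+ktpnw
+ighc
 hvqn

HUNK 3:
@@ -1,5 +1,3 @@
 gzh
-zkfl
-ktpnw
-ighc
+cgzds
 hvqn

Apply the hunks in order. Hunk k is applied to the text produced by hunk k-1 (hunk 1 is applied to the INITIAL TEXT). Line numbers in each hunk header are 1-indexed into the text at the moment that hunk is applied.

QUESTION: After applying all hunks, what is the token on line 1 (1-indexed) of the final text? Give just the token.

Hunk 1: at line 2 remove [qpzu,utw] add [xyjeo] -> 6 lines: gzh dho xyjeo hvqn nru hnkgf
Hunk 2: at line 1 remove [dho,xyjeo] add [zkfl,ktpnw,ighc] -> 7 lines: gzh zkfl ktpnw ighc hvqn nru hnkgf
Hunk 3: at line 1 remove [zkfl,ktpnw,ighc] add [cgzds] -> 5 lines: gzh cgzds hvqn nru hnkgf
Final line 1: gzh

Answer: gzh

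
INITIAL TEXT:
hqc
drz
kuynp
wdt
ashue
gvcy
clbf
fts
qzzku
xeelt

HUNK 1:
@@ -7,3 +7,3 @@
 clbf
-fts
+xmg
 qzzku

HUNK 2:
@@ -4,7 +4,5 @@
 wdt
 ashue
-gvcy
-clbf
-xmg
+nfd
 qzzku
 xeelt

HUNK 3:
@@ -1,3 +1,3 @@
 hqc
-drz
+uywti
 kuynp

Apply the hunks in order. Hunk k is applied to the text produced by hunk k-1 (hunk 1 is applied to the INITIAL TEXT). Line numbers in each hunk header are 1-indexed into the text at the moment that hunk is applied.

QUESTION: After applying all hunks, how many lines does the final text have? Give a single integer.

Hunk 1: at line 7 remove [fts] add [xmg] -> 10 lines: hqc drz kuynp wdt ashue gvcy clbf xmg qzzku xeelt
Hunk 2: at line 4 remove [gvcy,clbf,xmg] add [nfd] -> 8 lines: hqc drz kuynp wdt ashue nfd qzzku xeelt
Hunk 3: at line 1 remove [drz] add [uywti] -> 8 lines: hqc uywti kuynp wdt ashue nfd qzzku xeelt
Final line count: 8

Answer: 8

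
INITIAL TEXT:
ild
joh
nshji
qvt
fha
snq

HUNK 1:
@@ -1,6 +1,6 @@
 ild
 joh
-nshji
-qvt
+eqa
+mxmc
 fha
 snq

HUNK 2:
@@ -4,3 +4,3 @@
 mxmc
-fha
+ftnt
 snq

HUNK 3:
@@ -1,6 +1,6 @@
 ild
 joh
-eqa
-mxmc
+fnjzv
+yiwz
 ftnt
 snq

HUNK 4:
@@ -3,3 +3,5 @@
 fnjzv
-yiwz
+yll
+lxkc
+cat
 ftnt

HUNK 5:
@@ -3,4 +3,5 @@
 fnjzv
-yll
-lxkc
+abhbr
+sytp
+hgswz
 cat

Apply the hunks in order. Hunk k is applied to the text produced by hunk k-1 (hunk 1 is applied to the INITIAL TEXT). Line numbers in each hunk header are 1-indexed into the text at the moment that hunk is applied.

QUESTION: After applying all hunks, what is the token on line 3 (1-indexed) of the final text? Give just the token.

Answer: fnjzv

Derivation:
Hunk 1: at line 1 remove [nshji,qvt] add [eqa,mxmc] -> 6 lines: ild joh eqa mxmc fha snq
Hunk 2: at line 4 remove [fha] add [ftnt] -> 6 lines: ild joh eqa mxmc ftnt snq
Hunk 3: at line 1 remove [eqa,mxmc] add [fnjzv,yiwz] -> 6 lines: ild joh fnjzv yiwz ftnt snq
Hunk 4: at line 3 remove [yiwz] add [yll,lxkc,cat] -> 8 lines: ild joh fnjzv yll lxkc cat ftnt snq
Hunk 5: at line 3 remove [yll,lxkc] add [abhbr,sytp,hgswz] -> 9 lines: ild joh fnjzv abhbr sytp hgswz cat ftnt snq
Final line 3: fnjzv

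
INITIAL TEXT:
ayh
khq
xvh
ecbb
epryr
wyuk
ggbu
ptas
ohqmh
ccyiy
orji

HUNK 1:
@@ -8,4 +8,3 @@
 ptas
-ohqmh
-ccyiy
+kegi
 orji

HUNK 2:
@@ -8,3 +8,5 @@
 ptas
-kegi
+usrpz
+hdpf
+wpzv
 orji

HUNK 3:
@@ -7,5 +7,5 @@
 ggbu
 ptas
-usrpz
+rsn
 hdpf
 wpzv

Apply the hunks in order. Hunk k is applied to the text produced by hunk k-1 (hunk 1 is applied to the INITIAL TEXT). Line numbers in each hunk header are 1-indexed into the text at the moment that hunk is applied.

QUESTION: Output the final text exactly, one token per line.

Hunk 1: at line 8 remove [ohqmh,ccyiy] add [kegi] -> 10 lines: ayh khq xvh ecbb epryr wyuk ggbu ptas kegi orji
Hunk 2: at line 8 remove [kegi] add [usrpz,hdpf,wpzv] -> 12 lines: ayh khq xvh ecbb epryr wyuk ggbu ptas usrpz hdpf wpzv orji
Hunk 3: at line 7 remove [usrpz] add [rsn] -> 12 lines: ayh khq xvh ecbb epryr wyuk ggbu ptas rsn hdpf wpzv orji

Answer: ayh
khq
xvh
ecbb
epryr
wyuk
ggbu
ptas
rsn
hdpf
wpzv
orji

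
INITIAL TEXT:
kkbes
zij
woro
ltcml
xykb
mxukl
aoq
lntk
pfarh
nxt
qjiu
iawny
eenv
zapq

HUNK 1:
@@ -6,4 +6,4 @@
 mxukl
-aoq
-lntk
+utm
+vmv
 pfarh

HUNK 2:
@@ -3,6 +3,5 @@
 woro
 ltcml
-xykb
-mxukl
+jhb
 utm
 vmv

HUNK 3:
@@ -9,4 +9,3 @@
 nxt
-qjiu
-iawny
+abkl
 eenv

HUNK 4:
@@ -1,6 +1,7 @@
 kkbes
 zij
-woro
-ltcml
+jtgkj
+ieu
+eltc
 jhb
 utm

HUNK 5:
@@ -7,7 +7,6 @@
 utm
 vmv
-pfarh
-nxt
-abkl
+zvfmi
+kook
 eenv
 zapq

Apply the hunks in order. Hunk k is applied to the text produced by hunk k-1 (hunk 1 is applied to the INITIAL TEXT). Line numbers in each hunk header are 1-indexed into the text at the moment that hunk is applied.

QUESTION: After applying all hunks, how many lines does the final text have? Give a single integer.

Answer: 12

Derivation:
Hunk 1: at line 6 remove [aoq,lntk] add [utm,vmv] -> 14 lines: kkbes zij woro ltcml xykb mxukl utm vmv pfarh nxt qjiu iawny eenv zapq
Hunk 2: at line 3 remove [xykb,mxukl] add [jhb] -> 13 lines: kkbes zij woro ltcml jhb utm vmv pfarh nxt qjiu iawny eenv zapq
Hunk 3: at line 9 remove [qjiu,iawny] add [abkl] -> 12 lines: kkbes zij woro ltcml jhb utm vmv pfarh nxt abkl eenv zapq
Hunk 4: at line 1 remove [woro,ltcml] add [jtgkj,ieu,eltc] -> 13 lines: kkbes zij jtgkj ieu eltc jhb utm vmv pfarh nxt abkl eenv zapq
Hunk 5: at line 7 remove [pfarh,nxt,abkl] add [zvfmi,kook] -> 12 lines: kkbes zij jtgkj ieu eltc jhb utm vmv zvfmi kook eenv zapq
Final line count: 12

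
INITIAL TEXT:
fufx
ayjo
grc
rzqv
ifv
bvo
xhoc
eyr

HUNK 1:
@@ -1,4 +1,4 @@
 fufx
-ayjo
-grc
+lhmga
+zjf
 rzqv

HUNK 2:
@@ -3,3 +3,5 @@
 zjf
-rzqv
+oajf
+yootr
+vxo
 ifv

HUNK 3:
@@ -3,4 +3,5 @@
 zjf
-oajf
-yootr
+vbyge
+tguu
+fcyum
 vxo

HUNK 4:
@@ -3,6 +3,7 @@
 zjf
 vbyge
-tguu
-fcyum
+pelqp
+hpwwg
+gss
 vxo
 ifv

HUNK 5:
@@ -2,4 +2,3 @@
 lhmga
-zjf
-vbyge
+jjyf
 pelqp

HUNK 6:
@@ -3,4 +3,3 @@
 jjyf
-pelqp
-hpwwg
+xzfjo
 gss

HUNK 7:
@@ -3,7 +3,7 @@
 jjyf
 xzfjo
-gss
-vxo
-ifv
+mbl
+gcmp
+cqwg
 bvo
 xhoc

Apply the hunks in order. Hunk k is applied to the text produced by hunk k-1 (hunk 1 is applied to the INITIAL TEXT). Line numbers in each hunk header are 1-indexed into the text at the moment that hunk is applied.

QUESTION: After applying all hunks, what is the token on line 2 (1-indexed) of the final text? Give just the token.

Answer: lhmga

Derivation:
Hunk 1: at line 1 remove [ayjo,grc] add [lhmga,zjf] -> 8 lines: fufx lhmga zjf rzqv ifv bvo xhoc eyr
Hunk 2: at line 3 remove [rzqv] add [oajf,yootr,vxo] -> 10 lines: fufx lhmga zjf oajf yootr vxo ifv bvo xhoc eyr
Hunk 3: at line 3 remove [oajf,yootr] add [vbyge,tguu,fcyum] -> 11 lines: fufx lhmga zjf vbyge tguu fcyum vxo ifv bvo xhoc eyr
Hunk 4: at line 3 remove [tguu,fcyum] add [pelqp,hpwwg,gss] -> 12 lines: fufx lhmga zjf vbyge pelqp hpwwg gss vxo ifv bvo xhoc eyr
Hunk 5: at line 2 remove [zjf,vbyge] add [jjyf] -> 11 lines: fufx lhmga jjyf pelqp hpwwg gss vxo ifv bvo xhoc eyr
Hunk 6: at line 3 remove [pelqp,hpwwg] add [xzfjo] -> 10 lines: fufx lhmga jjyf xzfjo gss vxo ifv bvo xhoc eyr
Hunk 7: at line 3 remove [gss,vxo,ifv] add [mbl,gcmp,cqwg] -> 10 lines: fufx lhmga jjyf xzfjo mbl gcmp cqwg bvo xhoc eyr
Final line 2: lhmga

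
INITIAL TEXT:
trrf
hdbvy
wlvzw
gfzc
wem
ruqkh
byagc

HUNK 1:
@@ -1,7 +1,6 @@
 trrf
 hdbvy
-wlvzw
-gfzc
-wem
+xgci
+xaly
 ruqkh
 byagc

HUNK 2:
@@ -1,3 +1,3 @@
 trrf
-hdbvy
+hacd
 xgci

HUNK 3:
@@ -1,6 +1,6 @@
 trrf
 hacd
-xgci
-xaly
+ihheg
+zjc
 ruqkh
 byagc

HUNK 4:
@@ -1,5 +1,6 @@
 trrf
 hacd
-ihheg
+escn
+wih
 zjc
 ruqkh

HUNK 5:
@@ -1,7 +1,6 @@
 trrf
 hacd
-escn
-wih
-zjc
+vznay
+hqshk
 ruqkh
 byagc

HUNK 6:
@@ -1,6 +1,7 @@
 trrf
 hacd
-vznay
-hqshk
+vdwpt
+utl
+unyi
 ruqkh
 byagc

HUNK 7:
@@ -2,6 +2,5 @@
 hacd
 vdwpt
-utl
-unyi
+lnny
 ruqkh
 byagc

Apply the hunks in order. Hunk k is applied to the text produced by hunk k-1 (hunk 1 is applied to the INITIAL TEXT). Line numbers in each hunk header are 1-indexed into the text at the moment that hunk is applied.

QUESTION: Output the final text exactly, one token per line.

Answer: trrf
hacd
vdwpt
lnny
ruqkh
byagc

Derivation:
Hunk 1: at line 1 remove [wlvzw,gfzc,wem] add [xgci,xaly] -> 6 lines: trrf hdbvy xgci xaly ruqkh byagc
Hunk 2: at line 1 remove [hdbvy] add [hacd] -> 6 lines: trrf hacd xgci xaly ruqkh byagc
Hunk 3: at line 1 remove [xgci,xaly] add [ihheg,zjc] -> 6 lines: trrf hacd ihheg zjc ruqkh byagc
Hunk 4: at line 1 remove [ihheg] add [escn,wih] -> 7 lines: trrf hacd escn wih zjc ruqkh byagc
Hunk 5: at line 1 remove [escn,wih,zjc] add [vznay,hqshk] -> 6 lines: trrf hacd vznay hqshk ruqkh byagc
Hunk 6: at line 1 remove [vznay,hqshk] add [vdwpt,utl,unyi] -> 7 lines: trrf hacd vdwpt utl unyi ruqkh byagc
Hunk 7: at line 2 remove [utl,unyi] add [lnny] -> 6 lines: trrf hacd vdwpt lnny ruqkh byagc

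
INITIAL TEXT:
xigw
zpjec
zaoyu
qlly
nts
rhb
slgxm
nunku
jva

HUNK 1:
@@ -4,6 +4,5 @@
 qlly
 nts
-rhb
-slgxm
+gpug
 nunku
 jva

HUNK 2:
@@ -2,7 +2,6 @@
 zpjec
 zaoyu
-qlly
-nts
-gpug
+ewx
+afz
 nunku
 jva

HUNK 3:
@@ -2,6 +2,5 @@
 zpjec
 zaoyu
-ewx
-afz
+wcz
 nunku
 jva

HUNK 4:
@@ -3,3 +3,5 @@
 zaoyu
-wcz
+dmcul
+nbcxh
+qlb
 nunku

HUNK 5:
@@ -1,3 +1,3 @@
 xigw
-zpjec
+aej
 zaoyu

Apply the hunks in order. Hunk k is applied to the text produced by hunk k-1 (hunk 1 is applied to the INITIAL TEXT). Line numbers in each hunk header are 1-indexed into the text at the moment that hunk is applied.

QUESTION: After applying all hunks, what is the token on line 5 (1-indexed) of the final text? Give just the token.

Hunk 1: at line 4 remove [rhb,slgxm] add [gpug] -> 8 lines: xigw zpjec zaoyu qlly nts gpug nunku jva
Hunk 2: at line 2 remove [qlly,nts,gpug] add [ewx,afz] -> 7 lines: xigw zpjec zaoyu ewx afz nunku jva
Hunk 3: at line 2 remove [ewx,afz] add [wcz] -> 6 lines: xigw zpjec zaoyu wcz nunku jva
Hunk 4: at line 3 remove [wcz] add [dmcul,nbcxh,qlb] -> 8 lines: xigw zpjec zaoyu dmcul nbcxh qlb nunku jva
Hunk 5: at line 1 remove [zpjec] add [aej] -> 8 lines: xigw aej zaoyu dmcul nbcxh qlb nunku jva
Final line 5: nbcxh

Answer: nbcxh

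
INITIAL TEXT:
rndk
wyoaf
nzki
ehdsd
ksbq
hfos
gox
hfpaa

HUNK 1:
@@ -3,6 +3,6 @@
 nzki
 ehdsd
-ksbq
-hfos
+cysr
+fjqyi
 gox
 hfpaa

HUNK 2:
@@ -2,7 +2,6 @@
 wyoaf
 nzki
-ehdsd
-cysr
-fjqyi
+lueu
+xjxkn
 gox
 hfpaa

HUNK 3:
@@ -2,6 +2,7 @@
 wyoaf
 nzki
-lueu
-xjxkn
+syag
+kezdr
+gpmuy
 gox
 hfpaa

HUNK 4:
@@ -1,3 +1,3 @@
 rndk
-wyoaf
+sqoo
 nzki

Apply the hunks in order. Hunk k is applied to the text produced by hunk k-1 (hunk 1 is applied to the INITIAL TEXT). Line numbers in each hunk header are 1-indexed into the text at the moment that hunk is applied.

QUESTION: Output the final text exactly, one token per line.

Answer: rndk
sqoo
nzki
syag
kezdr
gpmuy
gox
hfpaa

Derivation:
Hunk 1: at line 3 remove [ksbq,hfos] add [cysr,fjqyi] -> 8 lines: rndk wyoaf nzki ehdsd cysr fjqyi gox hfpaa
Hunk 2: at line 2 remove [ehdsd,cysr,fjqyi] add [lueu,xjxkn] -> 7 lines: rndk wyoaf nzki lueu xjxkn gox hfpaa
Hunk 3: at line 2 remove [lueu,xjxkn] add [syag,kezdr,gpmuy] -> 8 lines: rndk wyoaf nzki syag kezdr gpmuy gox hfpaa
Hunk 4: at line 1 remove [wyoaf] add [sqoo] -> 8 lines: rndk sqoo nzki syag kezdr gpmuy gox hfpaa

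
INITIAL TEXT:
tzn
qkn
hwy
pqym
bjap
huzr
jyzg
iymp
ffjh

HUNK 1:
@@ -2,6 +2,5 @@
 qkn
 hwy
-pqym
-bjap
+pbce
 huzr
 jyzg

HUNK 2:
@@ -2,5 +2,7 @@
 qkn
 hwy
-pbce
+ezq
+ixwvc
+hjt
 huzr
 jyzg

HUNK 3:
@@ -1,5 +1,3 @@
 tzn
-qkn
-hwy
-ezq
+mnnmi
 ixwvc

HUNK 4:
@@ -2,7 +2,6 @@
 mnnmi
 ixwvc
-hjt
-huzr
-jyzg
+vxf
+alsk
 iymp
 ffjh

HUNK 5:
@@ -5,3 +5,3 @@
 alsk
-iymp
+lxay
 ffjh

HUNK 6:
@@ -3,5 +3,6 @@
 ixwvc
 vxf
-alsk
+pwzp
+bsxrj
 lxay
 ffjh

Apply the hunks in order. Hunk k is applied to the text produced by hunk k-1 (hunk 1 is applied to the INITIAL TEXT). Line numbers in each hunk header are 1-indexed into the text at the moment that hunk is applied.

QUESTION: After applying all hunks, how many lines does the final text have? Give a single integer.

Hunk 1: at line 2 remove [pqym,bjap] add [pbce] -> 8 lines: tzn qkn hwy pbce huzr jyzg iymp ffjh
Hunk 2: at line 2 remove [pbce] add [ezq,ixwvc,hjt] -> 10 lines: tzn qkn hwy ezq ixwvc hjt huzr jyzg iymp ffjh
Hunk 3: at line 1 remove [qkn,hwy,ezq] add [mnnmi] -> 8 lines: tzn mnnmi ixwvc hjt huzr jyzg iymp ffjh
Hunk 4: at line 2 remove [hjt,huzr,jyzg] add [vxf,alsk] -> 7 lines: tzn mnnmi ixwvc vxf alsk iymp ffjh
Hunk 5: at line 5 remove [iymp] add [lxay] -> 7 lines: tzn mnnmi ixwvc vxf alsk lxay ffjh
Hunk 6: at line 3 remove [alsk] add [pwzp,bsxrj] -> 8 lines: tzn mnnmi ixwvc vxf pwzp bsxrj lxay ffjh
Final line count: 8

Answer: 8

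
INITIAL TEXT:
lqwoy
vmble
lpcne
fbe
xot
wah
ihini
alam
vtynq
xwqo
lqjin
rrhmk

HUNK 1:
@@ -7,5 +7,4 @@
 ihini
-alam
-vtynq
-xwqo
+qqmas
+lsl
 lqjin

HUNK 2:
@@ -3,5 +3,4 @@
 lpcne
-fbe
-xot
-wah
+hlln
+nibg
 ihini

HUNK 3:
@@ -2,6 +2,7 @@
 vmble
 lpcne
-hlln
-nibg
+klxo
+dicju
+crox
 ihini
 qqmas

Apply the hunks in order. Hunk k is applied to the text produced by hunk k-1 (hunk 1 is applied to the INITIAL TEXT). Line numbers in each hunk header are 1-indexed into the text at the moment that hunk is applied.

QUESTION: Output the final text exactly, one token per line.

Answer: lqwoy
vmble
lpcne
klxo
dicju
crox
ihini
qqmas
lsl
lqjin
rrhmk

Derivation:
Hunk 1: at line 7 remove [alam,vtynq,xwqo] add [qqmas,lsl] -> 11 lines: lqwoy vmble lpcne fbe xot wah ihini qqmas lsl lqjin rrhmk
Hunk 2: at line 3 remove [fbe,xot,wah] add [hlln,nibg] -> 10 lines: lqwoy vmble lpcne hlln nibg ihini qqmas lsl lqjin rrhmk
Hunk 3: at line 2 remove [hlln,nibg] add [klxo,dicju,crox] -> 11 lines: lqwoy vmble lpcne klxo dicju crox ihini qqmas lsl lqjin rrhmk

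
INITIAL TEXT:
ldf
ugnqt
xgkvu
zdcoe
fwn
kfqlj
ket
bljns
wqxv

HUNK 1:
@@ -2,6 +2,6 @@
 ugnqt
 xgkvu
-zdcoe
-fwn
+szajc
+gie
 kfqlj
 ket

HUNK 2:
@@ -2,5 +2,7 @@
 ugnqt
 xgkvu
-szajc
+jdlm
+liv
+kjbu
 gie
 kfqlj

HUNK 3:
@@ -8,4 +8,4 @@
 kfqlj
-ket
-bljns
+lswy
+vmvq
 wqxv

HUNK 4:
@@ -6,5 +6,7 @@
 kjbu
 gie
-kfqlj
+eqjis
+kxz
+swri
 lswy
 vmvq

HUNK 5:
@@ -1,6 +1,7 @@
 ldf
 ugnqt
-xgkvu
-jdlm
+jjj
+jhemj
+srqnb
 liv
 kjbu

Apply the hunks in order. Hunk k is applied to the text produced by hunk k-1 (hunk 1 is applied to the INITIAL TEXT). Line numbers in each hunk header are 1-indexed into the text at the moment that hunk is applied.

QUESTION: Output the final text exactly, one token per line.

Answer: ldf
ugnqt
jjj
jhemj
srqnb
liv
kjbu
gie
eqjis
kxz
swri
lswy
vmvq
wqxv

Derivation:
Hunk 1: at line 2 remove [zdcoe,fwn] add [szajc,gie] -> 9 lines: ldf ugnqt xgkvu szajc gie kfqlj ket bljns wqxv
Hunk 2: at line 2 remove [szajc] add [jdlm,liv,kjbu] -> 11 lines: ldf ugnqt xgkvu jdlm liv kjbu gie kfqlj ket bljns wqxv
Hunk 3: at line 8 remove [ket,bljns] add [lswy,vmvq] -> 11 lines: ldf ugnqt xgkvu jdlm liv kjbu gie kfqlj lswy vmvq wqxv
Hunk 4: at line 6 remove [kfqlj] add [eqjis,kxz,swri] -> 13 lines: ldf ugnqt xgkvu jdlm liv kjbu gie eqjis kxz swri lswy vmvq wqxv
Hunk 5: at line 1 remove [xgkvu,jdlm] add [jjj,jhemj,srqnb] -> 14 lines: ldf ugnqt jjj jhemj srqnb liv kjbu gie eqjis kxz swri lswy vmvq wqxv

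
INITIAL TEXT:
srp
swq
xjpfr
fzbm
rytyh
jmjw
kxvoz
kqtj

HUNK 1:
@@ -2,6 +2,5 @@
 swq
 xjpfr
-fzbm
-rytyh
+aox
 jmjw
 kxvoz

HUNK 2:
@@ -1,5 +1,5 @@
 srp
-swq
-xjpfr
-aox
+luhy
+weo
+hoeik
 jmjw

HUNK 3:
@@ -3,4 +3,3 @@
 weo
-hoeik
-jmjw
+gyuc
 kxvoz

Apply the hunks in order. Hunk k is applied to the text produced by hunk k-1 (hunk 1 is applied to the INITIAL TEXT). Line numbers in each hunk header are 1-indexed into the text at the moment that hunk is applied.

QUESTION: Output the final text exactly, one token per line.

Hunk 1: at line 2 remove [fzbm,rytyh] add [aox] -> 7 lines: srp swq xjpfr aox jmjw kxvoz kqtj
Hunk 2: at line 1 remove [swq,xjpfr,aox] add [luhy,weo,hoeik] -> 7 lines: srp luhy weo hoeik jmjw kxvoz kqtj
Hunk 3: at line 3 remove [hoeik,jmjw] add [gyuc] -> 6 lines: srp luhy weo gyuc kxvoz kqtj

Answer: srp
luhy
weo
gyuc
kxvoz
kqtj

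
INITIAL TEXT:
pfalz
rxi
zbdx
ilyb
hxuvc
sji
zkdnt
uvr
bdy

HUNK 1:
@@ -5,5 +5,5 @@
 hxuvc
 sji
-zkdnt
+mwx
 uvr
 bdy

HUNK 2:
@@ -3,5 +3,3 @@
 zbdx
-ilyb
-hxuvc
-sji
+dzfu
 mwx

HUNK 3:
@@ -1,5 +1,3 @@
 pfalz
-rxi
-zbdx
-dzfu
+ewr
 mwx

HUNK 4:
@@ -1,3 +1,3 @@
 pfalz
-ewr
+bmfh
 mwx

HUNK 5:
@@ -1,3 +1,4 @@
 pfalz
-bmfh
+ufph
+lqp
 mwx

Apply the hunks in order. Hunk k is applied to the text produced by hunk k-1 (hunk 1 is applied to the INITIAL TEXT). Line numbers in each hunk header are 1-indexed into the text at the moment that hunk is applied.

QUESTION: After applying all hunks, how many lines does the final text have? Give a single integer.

Answer: 6

Derivation:
Hunk 1: at line 5 remove [zkdnt] add [mwx] -> 9 lines: pfalz rxi zbdx ilyb hxuvc sji mwx uvr bdy
Hunk 2: at line 3 remove [ilyb,hxuvc,sji] add [dzfu] -> 7 lines: pfalz rxi zbdx dzfu mwx uvr bdy
Hunk 3: at line 1 remove [rxi,zbdx,dzfu] add [ewr] -> 5 lines: pfalz ewr mwx uvr bdy
Hunk 4: at line 1 remove [ewr] add [bmfh] -> 5 lines: pfalz bmfh mwx uvr bdy
Hunk 5: at line 1 remove [bmfh] add [ufph,lqp] -> 6 lines: pfalz ufph lqp mwx uvr bdy
Final line count: 6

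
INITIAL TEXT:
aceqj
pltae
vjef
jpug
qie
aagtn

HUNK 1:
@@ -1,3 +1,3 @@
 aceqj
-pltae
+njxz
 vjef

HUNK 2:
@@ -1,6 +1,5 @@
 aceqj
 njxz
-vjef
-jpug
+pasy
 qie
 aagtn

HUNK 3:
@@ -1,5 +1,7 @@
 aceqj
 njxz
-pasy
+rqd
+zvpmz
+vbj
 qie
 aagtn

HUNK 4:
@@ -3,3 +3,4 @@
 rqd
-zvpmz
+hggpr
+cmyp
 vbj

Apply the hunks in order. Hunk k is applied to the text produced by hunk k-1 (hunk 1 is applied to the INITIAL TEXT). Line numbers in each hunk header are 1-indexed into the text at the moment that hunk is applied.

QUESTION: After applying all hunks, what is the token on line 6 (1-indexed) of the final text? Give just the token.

Answer: vbj

Derivation:
Hunk 1: at line 1 remove [pltae] add [njxz] -> 6 lines: aceqj njxz vjef jpug qie aagtn
Hunk 2: at line 1 remove [vjef,jpug] add [pasy] -> 5 lines: aceqj njxz pasy qie aagtn
Hunk 3: at line 1 remove [pasy] add [rqd,zvpmz,vbj] -> 7 lines: aceqj njxz rqd zvpmz vbj qie aagtn
Hunk 4: at line 3 remove [zvpmz] add [hggpr,cmyp] -> 8 lines: aceqj njxz rqd hggpr cmyp vbj qie aagtn
Final line 6: vbj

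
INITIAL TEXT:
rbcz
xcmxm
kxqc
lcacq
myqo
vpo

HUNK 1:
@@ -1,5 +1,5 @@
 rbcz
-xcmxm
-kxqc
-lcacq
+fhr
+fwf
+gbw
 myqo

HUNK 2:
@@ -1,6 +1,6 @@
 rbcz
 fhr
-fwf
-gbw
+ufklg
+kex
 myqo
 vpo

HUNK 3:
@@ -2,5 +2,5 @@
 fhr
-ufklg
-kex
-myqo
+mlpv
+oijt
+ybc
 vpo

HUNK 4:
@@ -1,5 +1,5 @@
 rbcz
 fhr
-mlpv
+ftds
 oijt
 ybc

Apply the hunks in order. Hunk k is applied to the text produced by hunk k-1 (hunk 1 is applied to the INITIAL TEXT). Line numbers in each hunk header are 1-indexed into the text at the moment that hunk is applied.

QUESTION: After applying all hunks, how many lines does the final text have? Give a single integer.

Hunk 1: at line 1 remove [xcmxm,kxqc,lcacq] add [fhr,fwf,gbw] -> 6 lines: rbcz fhr fwf gbw myqo vpo
Hunk 2: at line 1 remove [fwf,gbw] add [ufklg,kex] -> 6 lines: rbcz fhr ufklg kex myqo vpo
Hunk 3: at line 2 remove [ufklg,kex,myqo] add [mlpv,oijt,ybc] -> 6 lines: rbcz fhr mlpv oijt ybc vpo
Hunk 4: at line 1 remove [mlpv] add [ftds] -> 6 lines: rbcz fhr ftds oijt ybc vpo
Final line count: 6

Answer: 6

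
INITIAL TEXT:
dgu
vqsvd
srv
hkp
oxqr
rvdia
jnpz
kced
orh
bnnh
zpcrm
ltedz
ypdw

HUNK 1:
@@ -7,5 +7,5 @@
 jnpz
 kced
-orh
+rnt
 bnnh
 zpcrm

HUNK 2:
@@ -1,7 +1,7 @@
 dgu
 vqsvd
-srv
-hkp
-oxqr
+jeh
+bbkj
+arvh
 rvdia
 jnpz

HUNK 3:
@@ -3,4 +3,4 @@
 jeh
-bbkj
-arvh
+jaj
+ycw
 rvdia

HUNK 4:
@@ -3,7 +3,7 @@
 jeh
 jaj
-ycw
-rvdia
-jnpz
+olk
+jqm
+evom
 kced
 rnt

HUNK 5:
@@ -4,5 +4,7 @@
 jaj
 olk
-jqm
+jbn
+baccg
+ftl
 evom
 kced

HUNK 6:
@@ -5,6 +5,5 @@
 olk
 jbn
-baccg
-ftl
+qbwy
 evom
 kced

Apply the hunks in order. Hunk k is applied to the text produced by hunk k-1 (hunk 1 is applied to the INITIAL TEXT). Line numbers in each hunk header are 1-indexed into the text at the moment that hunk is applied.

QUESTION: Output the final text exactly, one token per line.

Answer: dgu
vqsvd
jeh
jaj
olk
jbn
qbwy
evom
kced
rnt
bnnh
zpcrm
ltedz
ypdw

Derivation:
Hunk 1: at line 7 remove [orh] add [rnt] -> 13 lines: dgu vqsvd srv hkp oxqr rvdia jnpz kced rnt bnnh zpcrm ltedz ypdw
Hunk 2: at line 1 remove [srv,hkp,oxqr] add [jeh,bbkj,arvh] -> 13 lines: dgu vqsvd jeh bbkj arvh rvdia jnpz kced rnt bnnh zpcrm ltedz ypdw
Hunk 3: at line 3 remove [bbkj,arvh] add [jaj,ycw] -> 13 lines: dgu vqsvd jeh jaj ycw rvdia jnpz kced rnt bnnh zpcrm ltedz ypdw
Hunk 4: at line 3 remove [ycw,rvdia,jnpz] add [olk,jqm,evom] -> 13 lines: dgu vqsvd jeh jaj olk jqm evom kced rnt bnnh zpcrm ltedz ypdw
Hunk 5: at line 4 remove [jqm] add [jbn,baccg,ftl] -> 15 lines: dgu vqsvd jeh jaj olk jbn baccg ftl evom kced rnt bnnh zpcrm ltedz ypdw
Hunk 6: at line 5 remove [baccg,ftl] add [qbwy] -> 14 lines: dgu vqsvd jeh jaj olk jbn qbwy evom kced rnt bnnh zpcrm ltedz ypdw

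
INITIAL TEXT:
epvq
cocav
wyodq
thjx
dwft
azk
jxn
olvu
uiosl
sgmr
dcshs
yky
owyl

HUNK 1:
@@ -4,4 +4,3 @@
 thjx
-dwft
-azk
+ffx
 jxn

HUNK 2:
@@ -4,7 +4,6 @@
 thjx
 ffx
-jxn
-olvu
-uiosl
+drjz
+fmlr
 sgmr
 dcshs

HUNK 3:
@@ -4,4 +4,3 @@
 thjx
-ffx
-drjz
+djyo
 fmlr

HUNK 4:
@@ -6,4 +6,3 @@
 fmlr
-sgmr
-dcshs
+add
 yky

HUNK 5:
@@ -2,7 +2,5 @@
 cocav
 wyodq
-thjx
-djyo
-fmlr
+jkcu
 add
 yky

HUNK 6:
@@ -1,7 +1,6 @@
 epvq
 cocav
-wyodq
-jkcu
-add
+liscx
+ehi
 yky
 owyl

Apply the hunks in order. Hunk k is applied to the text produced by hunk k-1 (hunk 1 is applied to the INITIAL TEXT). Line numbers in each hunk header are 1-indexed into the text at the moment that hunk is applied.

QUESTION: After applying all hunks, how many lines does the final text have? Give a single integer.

Answer: 6

Derivation:
Hunk 1: at line 4 remove [dwft,azk] add [ffx] -> 12 lines: epvq cocav wyodq thjx ffx jxn olvu uiosl sgmr dcshs yky owyl
Hunk 2: at line 4 remove [jxn,olvu,uiosl] add [drjz,fmlr] -> 11 lines: epvq cocav wyodq thjx ffx drjz fmlr sgmr dcshs yky owyl
Hunk 3: at line 4 remove [ffx,drjz] add [djyo] -> 10 lines: epvq cocav wyodq thjx djyo fmlr sgmr dcshs yky owyl
Hunk 4: at line 6 remove [sgmr,dcshs] add [add] -> 9 lines: epvq cocav wyodq thjx djyo fmlr add yky owyl
Hunk 5: at line 2 remove [thjx,djyo,fmlr] add [jkcu] -> 7 lines: epvq cocav wyodq jkcu add yky owyl
Hunk 6: at line 1 remove [wyodq,jkcu,add] add [liscx,ehi] -> 6 lines: epvq cocav liscx ehi yky owyl
Final line count: 6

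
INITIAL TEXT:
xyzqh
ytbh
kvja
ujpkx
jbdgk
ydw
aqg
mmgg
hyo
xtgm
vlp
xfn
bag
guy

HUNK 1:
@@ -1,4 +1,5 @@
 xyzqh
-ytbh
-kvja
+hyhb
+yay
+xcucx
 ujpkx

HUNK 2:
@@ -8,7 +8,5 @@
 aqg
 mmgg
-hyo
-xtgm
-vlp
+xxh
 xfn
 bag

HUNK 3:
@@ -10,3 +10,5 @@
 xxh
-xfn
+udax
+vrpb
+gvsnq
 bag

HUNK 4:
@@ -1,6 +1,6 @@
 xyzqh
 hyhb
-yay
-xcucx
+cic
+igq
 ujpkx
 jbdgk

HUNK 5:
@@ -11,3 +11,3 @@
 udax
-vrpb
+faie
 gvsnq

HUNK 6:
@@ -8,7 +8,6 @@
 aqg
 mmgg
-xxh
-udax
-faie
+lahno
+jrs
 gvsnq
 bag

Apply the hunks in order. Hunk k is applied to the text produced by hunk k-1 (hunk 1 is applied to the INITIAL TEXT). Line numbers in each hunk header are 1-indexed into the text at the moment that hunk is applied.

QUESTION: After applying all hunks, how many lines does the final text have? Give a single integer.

Hunk 1: at line 1 remove [ytbh,kvja] add [hyhb,yay,xcucx] -> 15 lines: xyzqh hyhb yay xcucx ujpkx jbdgk ydw aqg mmgg hyo xtgm vlp xfn bag guy
Hunk 2: at line 8 remove [hyo,xtgm,vlp] add [xxh] -> 13 lines: xyzqh hyhb yay xcucx ujpkx jbdgk ydw aqg mmgg xxh xfn bag guy
Hunk 3: at line 10 remove [xfn] add [udax,vrpb,gvsnq] -> 15 lines: xyzqh hyhb yay xcucx ujpkx jbdgk ydw aqg mmgg xxh udax vrpb gvsnq bag guy
Hunk 4: at line 1 remove [yay,xcucx] add [cic,igq] -> 15 lines: xyzqh hyhb cic igq ujpkx jbdgk ydw aqg mmgg xxh udax vrpb gvsnq bag guy
Hunk 5: at line 11 remove [vrpb] add [faie] -> 15 lines: xyzqh hyhb cic igq ujpkx jbdgk ydw aqg mmgg xxh udax faie gvsnq bag guy
Hunk 6: at line 8 remove [xxh,udax,faie] add [lahno,jrs] -> 14 lines: xyzqh hyhb cic igq ujpkx jbdgk ydw aqg mmgg lahno jrs gvsnq bag guy
Final line count: 14

Answer: 14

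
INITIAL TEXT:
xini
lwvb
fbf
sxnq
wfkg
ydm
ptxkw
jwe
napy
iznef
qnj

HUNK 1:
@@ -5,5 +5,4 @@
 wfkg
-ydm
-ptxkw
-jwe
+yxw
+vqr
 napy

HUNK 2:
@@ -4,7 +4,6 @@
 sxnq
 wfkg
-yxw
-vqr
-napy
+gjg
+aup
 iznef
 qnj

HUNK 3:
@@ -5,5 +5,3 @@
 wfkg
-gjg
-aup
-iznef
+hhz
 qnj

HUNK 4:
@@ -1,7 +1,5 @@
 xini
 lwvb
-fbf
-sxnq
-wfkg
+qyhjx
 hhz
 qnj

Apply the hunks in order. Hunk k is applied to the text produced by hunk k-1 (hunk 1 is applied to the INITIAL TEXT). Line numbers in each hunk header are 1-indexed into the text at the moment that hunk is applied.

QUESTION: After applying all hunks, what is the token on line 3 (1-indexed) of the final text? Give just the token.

Hunk 1: at line 5 remove [ydm,ptxkw,jwe] add [yxw,vqr] -> 10 lines: xini lwvb fbf sxnq wfkg yxw vqr napy iznef qnj
Hunk 2: at line 4 remove [yxw,vqr,napy] add [gjg,aup] -> 9 lines: xini lwvb fbf sxnq wfkg gjg aup iznef qnj
Hunk 3: at line 5 remove [gjg,aup,iznef] add [hhz] -> 7 lines: xini lwvb fbf sxnq wfkg hhz qnj
Hunk 4: at line 1 remove [fbf,sxnq,wfkg] add [qyhjx] -> 5 lines: xini lwvb qyhjx hhz qnj
Final line 3: qyhjx

Answer: qyhjx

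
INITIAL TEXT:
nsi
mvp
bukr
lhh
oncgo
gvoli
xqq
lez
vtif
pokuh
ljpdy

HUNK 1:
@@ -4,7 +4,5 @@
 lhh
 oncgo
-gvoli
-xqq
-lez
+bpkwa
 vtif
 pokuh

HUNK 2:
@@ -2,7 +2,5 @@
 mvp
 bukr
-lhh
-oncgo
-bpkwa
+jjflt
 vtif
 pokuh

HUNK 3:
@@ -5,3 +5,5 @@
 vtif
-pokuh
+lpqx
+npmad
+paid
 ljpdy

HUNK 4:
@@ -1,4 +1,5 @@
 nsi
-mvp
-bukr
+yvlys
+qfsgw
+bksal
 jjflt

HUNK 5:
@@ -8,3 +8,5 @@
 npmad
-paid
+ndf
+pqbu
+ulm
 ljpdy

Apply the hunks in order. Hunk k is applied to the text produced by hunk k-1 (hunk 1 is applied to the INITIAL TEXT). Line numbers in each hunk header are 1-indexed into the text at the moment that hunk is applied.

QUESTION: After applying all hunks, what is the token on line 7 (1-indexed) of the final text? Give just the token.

Answer: lpqx

Derivation:
Hunk 1: at line 4 remove [gvoli,xqq,lez] add [bpkwa] -> 9 lines: nsi mvp bukr lhh oncgo bpkwa vtif pokuh ljpdy
Hunk 2: at line 2 remove [lhh,oncgo,bpkwa] add [jjflt] -> 7 lines: nsi mvp bukr jjflt vtif pokuh ljpdy
Hunk 3: at line 5 remove [pokuh] add [lpqx,npmad,paid] -> 9 lines: nsi mvp bukr jjflt vtif lpqx npmad paid ljpdy
Hunk 4: at line 1 remove [mvp,bukr] add [yvlys,qfsgw,bksal] -> 10 lines: nsi yvlys qfsgw bksal jjflt vtif lpqx npmad paid ljpdy
Hunk 5: at line 8 remove [paid] add [ndf,pqbu,ulm] -> 12 lines: nsi yvlys qfsgw bksal jjflt vtif lpqx npmad ndf pqbu ulm ljpdy
Final line 7: lpqx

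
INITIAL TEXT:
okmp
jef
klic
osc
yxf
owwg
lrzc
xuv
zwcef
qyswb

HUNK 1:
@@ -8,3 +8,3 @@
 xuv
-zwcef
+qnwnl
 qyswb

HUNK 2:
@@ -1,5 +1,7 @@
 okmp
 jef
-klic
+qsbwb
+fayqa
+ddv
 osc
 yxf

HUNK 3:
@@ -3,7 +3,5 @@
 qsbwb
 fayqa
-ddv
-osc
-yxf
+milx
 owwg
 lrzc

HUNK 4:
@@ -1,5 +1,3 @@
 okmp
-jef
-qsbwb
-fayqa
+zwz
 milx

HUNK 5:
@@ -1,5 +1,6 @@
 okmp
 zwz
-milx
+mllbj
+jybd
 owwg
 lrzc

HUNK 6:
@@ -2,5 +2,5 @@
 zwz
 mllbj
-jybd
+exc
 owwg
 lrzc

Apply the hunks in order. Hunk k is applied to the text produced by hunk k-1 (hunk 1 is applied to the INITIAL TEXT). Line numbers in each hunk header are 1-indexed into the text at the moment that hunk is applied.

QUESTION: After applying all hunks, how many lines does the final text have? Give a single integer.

Answer: 9

Derivation:
Hunk 1: at line 8 remove [zwcef] add [qnwnl] -> 10 lines: okmp jef klic osc yxf owwg lrzc xuv qnwnl qyswb
Hunk 2: at line 1 remove [klic] add [qsbwb,fayqa,ddv] -> 12 lines: okmp jef qsbwb fayqa ddv osc yxf owwg lrzc xuv qnwnl qyswb
Hunk 3: at line 3 remove [ddv,osc,yxf] add [milx] -> 10 lines: okmp jef qsbwb fayqa milx owwg lrzc xuv qnwnl qyswb
Hunk 4: at line 1 remove [jef,qsbwb,fayqa] add [zwz] -> 8 lines: okmp zwz milx owwg lrzc xuv qnwnl qyswb
Hunk 5: at line 1 remove [milx] add [mllbj,jybd] -> 9 lines: okmp zwz mllbj jybd owwg lrzc xuv qnwnl qyswb
Hunk 6: at line 2 remove [jybd] add [exc] -> 9 lines: okmp zwz mllbj exc owwg lrzc xuv qnwnl qyswb
Final line count: 9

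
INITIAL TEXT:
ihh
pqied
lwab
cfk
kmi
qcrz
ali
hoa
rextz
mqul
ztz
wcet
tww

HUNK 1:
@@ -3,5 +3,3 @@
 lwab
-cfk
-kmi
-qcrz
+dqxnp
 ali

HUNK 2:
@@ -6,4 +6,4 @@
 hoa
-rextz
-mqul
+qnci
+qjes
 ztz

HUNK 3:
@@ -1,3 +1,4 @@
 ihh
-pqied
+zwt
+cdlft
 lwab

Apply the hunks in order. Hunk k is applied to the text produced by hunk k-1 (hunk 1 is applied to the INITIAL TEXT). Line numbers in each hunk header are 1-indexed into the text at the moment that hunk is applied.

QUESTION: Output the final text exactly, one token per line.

Hunk 1: at line 3 remove [cfk,kmi,qcrz] add [dqxnp] -> 11 lines: ihh pqied lwab dqxnp ali hoa rextz mqul ztz wcet tww
Hunk 2: at line 6 remove [rextz,mqul] add [qnci,qjes] -> 11 lines: ihh pqied lwab dqxnp ali hoa qnci qjes ztz wcet tww
Hunk 3: at line 1 remove [pqied] add [zwt,cdlft] -> 12 lines: ihh zwt cdlft lwab dqxnp ali hoa qnci qjes ztz wcet tww

Answer: ihh
zwt
cdlft
lwab
dqxnp
ali
hoa
qnci
qjes
ztz
wcet
tww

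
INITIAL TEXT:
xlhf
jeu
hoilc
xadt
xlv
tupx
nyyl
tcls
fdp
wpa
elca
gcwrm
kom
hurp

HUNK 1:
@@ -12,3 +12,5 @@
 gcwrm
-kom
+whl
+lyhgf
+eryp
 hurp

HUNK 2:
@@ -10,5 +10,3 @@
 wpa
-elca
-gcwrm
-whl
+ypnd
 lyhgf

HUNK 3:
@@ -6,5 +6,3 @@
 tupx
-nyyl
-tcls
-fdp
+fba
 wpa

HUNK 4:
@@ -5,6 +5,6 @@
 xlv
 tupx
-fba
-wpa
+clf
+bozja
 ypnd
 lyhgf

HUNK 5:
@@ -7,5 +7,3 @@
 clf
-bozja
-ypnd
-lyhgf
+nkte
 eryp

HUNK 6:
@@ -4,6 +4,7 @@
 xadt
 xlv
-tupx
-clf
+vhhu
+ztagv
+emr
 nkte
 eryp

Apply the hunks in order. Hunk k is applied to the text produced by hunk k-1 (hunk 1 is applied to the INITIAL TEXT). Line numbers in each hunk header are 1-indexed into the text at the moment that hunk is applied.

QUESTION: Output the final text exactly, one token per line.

Hunk 1: at line 12 remove [kom] add [whl,lyhgf,eryp] -> 16 lines: xlhf jeu hoilc xadt xlv tupx nyyl tcls fdp wpa elca gcwrm whl lyhgf eryp hurp
Hunk 2: at line 10 remove [elca,gcwrm,whl] add [ypnd] -> 14 lines: xlhf jeu hoilc xadt xlv tupx nyyl tcls fdp wpa ypnd lyhgf eryp hurp
Hunk 3: at line 6 remove [nyyl,tcls,fdp] add [fba] -> 12 lines: xlhf jeu hoilc xadt xlv tupx fba wpa ypnd lyhgf eryp hurp
Hunk 4: at line 5 remove [fba,wpa] add [clf,bozja] -> 12 lines: xlhf jeu hoilc xadt xlv tupx clf bozja ypnd lyhgf eryp hurp
Hunk 5: at line 7 remove [bozja,ypnd,lyhgf] add [nkte] -> 10 lines: xlhf jeu hoilc xadt xlv tupx clf nkte eryp hurp
Hunk 6: at line 4 remove [tupx,clf] add [vhhu,ztagv,emr] -> 11 lines: xlhf jeu hoilc xadt xlv vhhu ztagv emr nkte eryp hurp

Answer: xlhf
jeu
hoilc
xadt
xlv
vhhu
ztagv
emr
nkte
eryp
hurp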